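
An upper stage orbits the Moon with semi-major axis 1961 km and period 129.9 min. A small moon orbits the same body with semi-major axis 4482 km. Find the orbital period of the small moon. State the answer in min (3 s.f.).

Kepler's third law: T² ∝ a³, so T₂ = T₁ (a₂/a₁)^(3/2).
a₂/a₁ = 2.286, (a₂/a₁)^(3/2) = 3.455.
T₂ = 129.9 × 3.455 = 448.8 min.

T₂ ≈ 449 min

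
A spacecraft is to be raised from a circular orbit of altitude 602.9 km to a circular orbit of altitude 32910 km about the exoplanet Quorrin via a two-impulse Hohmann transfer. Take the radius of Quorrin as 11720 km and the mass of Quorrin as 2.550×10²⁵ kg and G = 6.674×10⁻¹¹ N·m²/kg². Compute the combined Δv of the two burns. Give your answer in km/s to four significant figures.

Δv_total ≈ 5.073 km/s

μ = GM = 6.674×10⁻¹¹ × 2.550×10²⁵ = 1.702×10¹⁵ m³/s².
r₁ = 11720 + 602.9 = 12323 km = 1.2323×10⁷ m.
r₂ = 11720 + 32910 = 44630 km = 4.4630×10⁷ m.
Transfer ellipse a_t = (r₁ + r₂)/2 = 2.848×10⁷ m.
At r₁: circular v_c1 = √(μ/r₁) = 11750 m/s; transfer-periapsis v_p = √[μ(2/r₁ − 1/a_t)] = 14710 m/s.
Δv₁ = v_p − v_c1 = 2960 m/s.
At r₂: circular v_c2 = √(μ/r₂) = 6175 m/s; transfer-apoapsis v_a = √[μ(2/r₂ − 1/a_t)] = 4062 m/s.
Δv₂ = v_c2 − v_a = 2113 m/s.
Total Δv = Δv₁ + Δv₂ = 5073 m/s = 5.073 km/s.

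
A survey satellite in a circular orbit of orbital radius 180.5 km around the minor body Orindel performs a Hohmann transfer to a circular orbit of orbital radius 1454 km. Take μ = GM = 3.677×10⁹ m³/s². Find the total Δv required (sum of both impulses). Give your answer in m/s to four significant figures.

r₁ = 180.5 km = 1.805×10⁵ m.
r₂ = 1454 km = 1.454×10⁶ m.
Transfer ellipse a_t = (r₁ + r₂)/2 = 8.172×10⁵ m.
At r₁: circular v_c1 = √(μ/r₁) = 142.7 m/s; transfer-periapsis v_p = √[μ(2/r₁ − 1/a_t)] = 190.4 m/s.
Δv₁ = v_p − v_c1 = 47.65 m/s.
At r₂: circular v_c2 = √(μ/r₂) = 50.29 m/s; transfer-apoapsis v_a = √[μ(2/r₂ − 1/a_t)] = 23.63 m/s.
Δv₂ = v_c2 − v_a = 26.65 m/s.
Total Δv = Δv₁ + Δv₂ = 74.30 m/s.

Δv_total ≈ 74.30 m/s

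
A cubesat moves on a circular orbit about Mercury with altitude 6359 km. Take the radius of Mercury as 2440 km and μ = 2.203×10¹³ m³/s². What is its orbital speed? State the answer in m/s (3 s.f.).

r = 2440 + 6359 = 8799.0 km = 8.7990×10⁶ m.
For a circular orbit v = √(μ/r) = √(2.203×10¹³ / 8.799×10⁶) = √(2.504×10⁶) = 1582 m/s.

v ≈ 1580 m/s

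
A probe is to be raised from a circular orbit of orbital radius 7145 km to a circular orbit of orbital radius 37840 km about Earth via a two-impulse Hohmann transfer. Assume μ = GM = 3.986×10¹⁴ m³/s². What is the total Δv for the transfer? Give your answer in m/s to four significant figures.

r₁ = 7145 km = 7.145×10⁶ m.
r₂ = 37840 km = 3.784×10⁷ m.
Transfer ellipse a_t = (r₁ + r₂)/2 = 2.249×10⁷ m.
At r₁: circular v_c1 = √(μ/r₁) = 7469 m/s; transfer-perigee v_p = √[μ(2/r₁ − 1/a_t)] = 9688 m/s.
Δv₁ = v_p − v_c1 = 2219 m/s.
At r₂: circular v_c2 = √(μ/r₂) = 3246 m/s; transfer-apogee v_a = √[μ(2/r₂ − 1/a_t)] = 1829 m/s.
Δv₂ = v_c2 − v_a = 1416 m/s.
Total Δv = Δv₁ + Δv₂ = 3635 m/s.

Δv_total ≈ 3635 m/s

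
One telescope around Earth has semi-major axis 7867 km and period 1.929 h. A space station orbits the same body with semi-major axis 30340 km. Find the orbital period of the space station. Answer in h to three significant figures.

Kepler's third law: T² ∝ a³, so T₂ = T₁ (a₂/a₁)^(3/2).
a₂/a₁ = 3.857, (a₂/a₁)^(3/2) = 7.574.
T₂ = 1.929 × 7.574 = 14.61 h.

T₂ ≈ 14.6 h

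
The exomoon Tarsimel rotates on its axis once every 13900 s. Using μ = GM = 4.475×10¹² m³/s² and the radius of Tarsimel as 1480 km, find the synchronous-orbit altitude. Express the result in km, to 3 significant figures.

h_sync ≈ 1320 km

A synchronous orbit has period T, so by Kepler's third law a = (μT²/4π²)^(1/3).
μT²/4π² = 4.475×10¹² × (1.390×10⁴)² / 39.48 = 2.190×10¹⁹ m³.
a = 2.798×10⁶ m = 2797.8 km.
Altitude h = a − R = 2797.8 − 1480 = 1317.8 km.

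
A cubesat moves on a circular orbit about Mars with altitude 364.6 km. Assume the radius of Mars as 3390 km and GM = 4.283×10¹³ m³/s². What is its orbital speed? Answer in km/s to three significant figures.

r = 3390 + 364.6 = 3754.6 km = 3.7546×10⁶ m.
For a circular orbit v = √(μ/r) = √(4.283×10¹³ / 3.755×10⁶) = √(1.141×10⁷) = 3377 m/s.
That is 3.377 km/s.

v ≈ 3.38 km/s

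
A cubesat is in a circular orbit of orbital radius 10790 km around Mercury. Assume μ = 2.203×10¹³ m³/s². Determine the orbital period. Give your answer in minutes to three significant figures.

T ≈ 791 minutes

r = 10790 km = 1.079×10⁷ m.
Kepler's third law: T = 2π√(r³/μ) = 2π√((1.079×10⁷)³ / 2.203×10¹³).
r³/μ = 5.702×10⁷ s², so T = 2π × 7.551×10³ = 4.745×10⁴ s.
Converting: 4.745×10⁴ s ÷ 60.00 = 790.8 minutes.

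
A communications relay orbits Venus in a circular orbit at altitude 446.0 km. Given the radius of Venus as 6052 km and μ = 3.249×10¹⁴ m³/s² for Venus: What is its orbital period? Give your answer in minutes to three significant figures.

r = 6052 + 446.0 = 6498.0 km = 6.4980×10⁶ m.
Kepler's third law: T = 2π√(r³/μ) = 2π√((6.498×10⁶)³ / 3.249×10¹⁴).
r³/μ = 8.445×10⁵ s², so T = 2π × 9.190×10² = 5.774×10³ s.
Converting: 5.774×10³ s ÷ 60.00 = 96.23 minutes.

T ≈ 96.2 minutes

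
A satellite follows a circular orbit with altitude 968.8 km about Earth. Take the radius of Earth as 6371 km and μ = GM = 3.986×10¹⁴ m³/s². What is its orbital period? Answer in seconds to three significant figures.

T ≈ 6260 seconds

r = 6371 + 968.8 = 7339.8 km = 7.3398×10⁶ m.
Kepler's third law: T = 2π√(r³/μ) = 2π√((7.340×10⁶)³ / 3.986×10¹⁴).
r³/μ = 9.920×10⁵ s², so T = 2π × 9.960×10² = 6.258×10³ s.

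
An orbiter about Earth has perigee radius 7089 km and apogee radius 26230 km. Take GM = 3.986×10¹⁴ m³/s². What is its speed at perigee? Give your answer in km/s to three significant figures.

Semi-major axis a = (r_p + r_a)/2 = 16660 km = 1.666×10⁷ m.
Vis-viva: v² = μ(2/r − 1/a) = 3.986×10¹⁴ × (2.821×10⁻⁷ − 6.003×10⁻⁸) = 8.853×10⁷ m²/s².
v = 9409 m/s = 9.409 km/s.

v ≈ 9.41 km/s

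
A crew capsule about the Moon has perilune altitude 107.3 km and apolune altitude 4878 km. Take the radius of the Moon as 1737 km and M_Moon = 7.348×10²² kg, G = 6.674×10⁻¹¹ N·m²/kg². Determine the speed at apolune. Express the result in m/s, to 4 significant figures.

v ≈ 568.6 m/s

μ = GM = 6.674×10⁻¹¹ × 7.348×10²² = 4.904×10¹² m³/s².
r_p = 1737 + 107.3 = 1844.3 km = 1.8443×10⁶ m.
r_a = 1737 + 4878 = 6615.0 km = 6.6150×10⁶ m.
Semi-major axis a = (r_p + r_a)/2 = 4229.6 km = 4.230×10⁶ m.
Vis-viva: v² = μ(2/r − 1/a) = 4.904×10¹² × (3.023×10⁻⁷ − 2.364×10⁻⁷) = 3.233×10⁵ m²/s².
v = 568.6 m/s.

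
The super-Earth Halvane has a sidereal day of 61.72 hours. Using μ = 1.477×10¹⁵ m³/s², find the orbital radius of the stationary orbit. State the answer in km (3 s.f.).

r_sync ≈ 1.23×10⁵ km

T = 61.72 hours = 2.222×10⁵ s.
A synchronous orbit has period T, so by Kepler's third law a = (μT²/4π²)^(1/3).
μT²/4π² = 1.477×10¹⁵ × (2.222×10⁵)² / 39.48 = 1.847×10²⁴ m³.
a = 1.227×10⁸ m = 1.2269×10⁵ km.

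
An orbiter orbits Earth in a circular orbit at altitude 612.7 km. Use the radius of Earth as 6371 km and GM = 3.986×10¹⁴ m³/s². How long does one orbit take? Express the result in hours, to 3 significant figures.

r = 6371 + 612.7 = 6983.7 km = 6.9837×10⁶ m.
Kepler's third law: T = 2π√(r³/μ) = 2π√((6.984×10⁶)³ / 3.986×10¹⁴).
r³/μ = 8.545×10⁵ s², so T = 2π × 9.244×10² = 5.808×10³ s.
Converting: 5.808×10³ s ÷ 3600 = 1.613 hours.

T ≈ 1.61 hours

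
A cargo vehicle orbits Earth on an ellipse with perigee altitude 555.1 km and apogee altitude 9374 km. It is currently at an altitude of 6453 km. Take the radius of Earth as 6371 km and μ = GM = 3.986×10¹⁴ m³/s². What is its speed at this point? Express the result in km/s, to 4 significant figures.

r_p = 6371 + 555.1 = 6926.1 km = 6.9261×10⁶ m.
r_a = 6371 + 9374 = 15745 km = 1.5745×10⁷ m.
r = 6371 + 6453 = 12824 km = 1.282×10⁷ m.
Semi-major axis a = (r_p + r_a)/2 = 11336 km = 1.134×10⁷ m.
Vis-viva: v² = μ(2/r − 1/a) = 3.986×10¹⁴ × (1.560×10⁻⁷ − 8.822×10⁻⁸) = 2.700×10⁷ m²/s².
v = 5196 m/s = 5.196 km/s.

v ≈ 5.196 km/s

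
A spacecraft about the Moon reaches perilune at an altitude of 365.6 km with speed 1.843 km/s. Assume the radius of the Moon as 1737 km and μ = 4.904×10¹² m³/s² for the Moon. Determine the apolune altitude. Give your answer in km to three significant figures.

r_p = 1737 + 365.6 = 2102.6 km = 2.103×10⁶ m.
Specific energy ε = v²/2 − μ/r = -6.340×10⁵ J/kg, so a = −μ/(2ε) = 3.867×10⁶ m.
The apsides satisfy r_p + r_a = 2a, so the apolune radius is 2a − r_p = 5.632×10⁶ m = 5632.1 km.
Apolune altitude = 5632.1 − 1737 = 3895.1 km.

apolune altitude ≈ 3900 km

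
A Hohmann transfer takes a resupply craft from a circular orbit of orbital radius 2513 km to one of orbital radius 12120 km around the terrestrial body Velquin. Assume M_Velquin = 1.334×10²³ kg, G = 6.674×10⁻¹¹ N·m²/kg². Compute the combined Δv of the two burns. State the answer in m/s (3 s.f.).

μ = GM = 6.674×10⁻¹¹ × 1.334×10²³ = 8.903×10¹² m³/s².
r₁ = 2513 km = 2.513×10⁶ m.
r₂ = 12120 km = 1.212×10⁷ m.
Transfer ellipse a_t = (r₁ + r₂)/2 = 7.316×10⁶ m.
At r₁: circular v_c1 = √(μ/r₁) = 1882 m/s; transfer-periapsis v_p = √[μ(2/r₁ − 1/a_t)] = 2423 m/s.
Δv₁ = v_p − v_c1 = 540.3 m/s.
At r₂: circular v_c2 = √(μ/r₂) = 857.1 m/s; transfer-apoapsis v_a = √[μ(2/r₂ − 1/a_t)] = 502.3 m/s.
Δv₂ = v_c2 − v_a = 354.8 m/s.
Total Δv = Δv₁ + Δv₂ = 895.1 m/s.

Δv_total ≈ 895 m/s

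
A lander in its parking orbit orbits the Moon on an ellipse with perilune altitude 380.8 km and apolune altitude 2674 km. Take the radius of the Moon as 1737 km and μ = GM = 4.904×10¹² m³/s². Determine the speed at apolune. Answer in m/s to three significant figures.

r_p = 1737 + 380.8 = 2117.8 km = 2.1178×10⁶ m.
r_a = 1737 + 2674 = 4411.0 km = 4.4110×10⁶ m.
Semi-major axis a = (r_p + r_a)/2 = 3264.4 km = 3.264×10⁶ m.
Vis-viva: v² = μ(2/r − 1/a) = 4.904×10¹² × (4.534×10⁻⁷ − 3.063×10⁻⁷) = 7.213×10⁵ m²/s².
v = 849.3 m/s.

v ≈ 849 m/s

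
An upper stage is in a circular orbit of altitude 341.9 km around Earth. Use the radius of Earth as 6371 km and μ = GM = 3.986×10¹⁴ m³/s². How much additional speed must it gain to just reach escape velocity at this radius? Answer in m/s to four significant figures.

Δv ≈ 3192 m/s

r = 6371 + 341.9 = 6712.9 km = 6.7129×10⁶ m.
Circular speed v_c = √(μ/r) = 7706 m/s.
Escape speed v_esc = √(2μ/r) = √2 × v_c = 10900 m/s.
Δv = v_esc − v_c = 3192 m/s.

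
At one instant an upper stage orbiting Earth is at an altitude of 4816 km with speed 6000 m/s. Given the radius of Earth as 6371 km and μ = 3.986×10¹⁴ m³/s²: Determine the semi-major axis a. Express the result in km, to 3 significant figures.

a ≈ 11300 km

r = 6371 + 4816 = 11187 km = 1.119×10⁷ m.
Specific orbital energy ε = v²/2 − μ/r = (6000)²/2 − 3.986×10¹⁴/1.119×10⁷ = -1.763×10⁷ J/kg.
Since ε = −μ/(2a), a = −μ/(2ε) = 1.130×10⁷ m = 11304 km.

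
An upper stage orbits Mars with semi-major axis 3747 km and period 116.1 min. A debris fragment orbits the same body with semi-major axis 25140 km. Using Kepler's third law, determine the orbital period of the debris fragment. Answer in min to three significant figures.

Kepler's third law: T² ∝ a³, so T₂ = T₁ (a₂/a₁)^(3/2).
a₂/a₁ = 6.709, (a₂/a₁)^(3/2) = 17.38.
T₂ = 116.1 × 17.38 = 2018 min.

T₂ ≈ 2020 min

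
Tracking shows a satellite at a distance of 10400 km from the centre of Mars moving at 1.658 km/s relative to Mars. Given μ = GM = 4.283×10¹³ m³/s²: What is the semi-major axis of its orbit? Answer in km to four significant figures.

r = 1.040×10⁷ m.
Specific orbital energy ε = v²/2 − μ/r = (1658)²/2 − 4.283×10¹³/1.040×10⁷ = -2.744×10⁶ J/kg.
Since ε = −μ/(2a), a = −μ/(2ε) = 7.805×10⁶ m = 7804.9 km.

a ≈ 7805 km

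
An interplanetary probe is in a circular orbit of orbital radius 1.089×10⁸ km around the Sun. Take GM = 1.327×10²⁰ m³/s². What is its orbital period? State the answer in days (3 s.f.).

T ≈ 227 days

r = 1.089×10⁸ km = 1.089×10¹¹ m.
Kepler's third law: T = 2π√(r³/μ) = 2π√((1.089×10¹¹)³ / 1.327×10²⁰).
r³/μ = 9.732×10¹² s², so T = 2π × 3.120×10⁶ = 1.960×10⁷ s.
Converting: 1.960×10⁷ s ÷ 86400 = 226.9 days.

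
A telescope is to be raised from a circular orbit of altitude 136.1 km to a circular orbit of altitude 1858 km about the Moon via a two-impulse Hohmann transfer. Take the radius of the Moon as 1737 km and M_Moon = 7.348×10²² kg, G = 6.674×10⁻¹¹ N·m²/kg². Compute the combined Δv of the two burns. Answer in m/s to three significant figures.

μ = GM = 6.674×10⁻¹¹ × 7.348×10²² = 4.904×10¹² m³/s².
r₁ = 1737 + 136.1 = 1873.1 km = 1.8731×10⁶ m.
r₂ = 1737 + 1858 = 3595.0 km = 3.5950×10⁶ m.
Transfer ellipse a_t = (r₁ + r₂)/2 = 2.734×10⁶ m.
At r₁: circular v_c1 = √(μ/r₁) = 1618 m/s; transfer-perilune v_p = √[μ(2/r₁ − 1/a_t)] = 1855 m/s.
Δv₁ = v_p − v_c1 = 237.4 m/s.
At r₂: circular v_c2 = √(μ/r₂) = 1168 m/s; transfer-apolune v_a = √[μ(2/r₂ − 1/a_t)] = 966.7 m/s.
Δv₂ = v_c2 − v_a = 201.2 m/s.
Total Δv = Δv₁ + Δv₂ = 438.6 m/s.

Δv_total ≈ 439 m/s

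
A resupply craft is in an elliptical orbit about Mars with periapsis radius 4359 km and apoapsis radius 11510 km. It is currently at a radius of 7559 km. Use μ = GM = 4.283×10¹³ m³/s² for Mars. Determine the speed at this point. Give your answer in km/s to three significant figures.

Semi-major axis a = (r_p + r_a)/2 = 7934.5 km = 7.934×10⁶ m.
Vis-viva: v² = μ(2/r − 1/a) = 4.283×10¹³ × (2.646×10⁻⁷ − 1.260×10⁻⁷) = 5.934×10⁶ m²/s².
v = 2436 m/s = 2.436 km/s.

v ≈ 2.44 km/s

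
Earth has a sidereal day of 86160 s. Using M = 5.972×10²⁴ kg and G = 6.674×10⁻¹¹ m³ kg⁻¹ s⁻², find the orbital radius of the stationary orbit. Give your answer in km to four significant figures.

r_sync ≈ 42160 km

μ = GM = 6.674×10⁻¹¹ × 5.972×10²⁴ = 3.986×10¹⁴ m³/s².
A synchronous orbit has period T, so by Kepler's third law a = (μT²/4π²)^(1/3).
μT²/4π² = 3.986×10¹⁴ × (8.616×10⁴)² / 39.48 = 7.495×10²² m³.
a = 4.216×10⁷ m = 42162 km.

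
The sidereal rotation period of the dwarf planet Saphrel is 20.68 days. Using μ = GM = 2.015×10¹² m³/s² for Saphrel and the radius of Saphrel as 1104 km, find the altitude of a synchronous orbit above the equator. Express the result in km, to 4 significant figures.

T = 20.68 days = 1.787×10⁶ s.
A synchronous orbit has period T, so by Kepler's third law a = (μT²/4π²)^(1/3).
μT²/4π² = 2.015×10¹² × (1.787×10⁶)² / 39.48 = 1.629×10²³ m³.
a = 5.462×10⁷ m = 54620 km.
Altitude h = a − R = 54620 − 1104 = 53516 km.

h_sync ≈ 53520 km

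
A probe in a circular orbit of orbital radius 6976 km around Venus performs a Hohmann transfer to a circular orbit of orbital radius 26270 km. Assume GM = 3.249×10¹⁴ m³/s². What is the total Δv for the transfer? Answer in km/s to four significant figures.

Δv_total ≈ 2.993 km/s

r₁ = 6976 km = 6.976×10⁶ m.
r₂ = 26270 km = 2.627×10⁷ m.
Transfer ellipse a_t = (r₁ + r₂)/2 = 1.662×10⁷ m.
At r₁: circular v_c1 = √(μ/r₁) = 6825 m/s; transfer-periapsis v_p = √[μ(2/r₁ − 1/a_t)] = 8579 m/s.
Δv₁ = v_p − v_c1 = 1755 m/s.
At r₂: circular v_c2 = √(μ/r₂) = 3517 m/s; transfer-apoapsis v_a = √[μ(2/r₂ − 1/a_t)] = 2278 m/s.
Δv₂ = v_c2 − v_a = 1239 m/s.
Total Δv = Δv₁ + Δv₂ = 2993 m/s = 2.993 km/s.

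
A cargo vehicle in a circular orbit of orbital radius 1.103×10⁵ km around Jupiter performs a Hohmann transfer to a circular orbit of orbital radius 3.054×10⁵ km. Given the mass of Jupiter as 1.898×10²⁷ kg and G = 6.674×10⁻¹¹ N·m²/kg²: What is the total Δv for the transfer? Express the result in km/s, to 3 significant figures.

Δv_total ≈ 12.7 km/s

μ = GM = 6.674×10⁻¹¹ × 1.898×10²⁷ = 1.267×10¹⁷ m³/s².
r₁ = 1.103×10⁵ km = 1.103×10⁸ m.
r₂ = 3.054×10⁵ km = 3.054×10⁸ m.
Transfer ellipse a_t = (r₁ + r₂)/2 = 2.078×10⁸ m.
At r₁: circular v_c1 = √(μ/r₁) = 33890 m/s; transfer-perijove v_p = √[μ(2/r₁ − 1/a_t)] = 41080 m/s.
Δv₁ = v_p − v_c1 = 7190 m/s.
At r₂: circular v_c2 = √(μ/r₂) = 20370 m/s; transfer-apojove v_a = √[μ(2/r₂ − 1/a_t)] = 14840 m/s.
Δv₂ = v_c2 − v_a = 5530 m/s.
Total Δv = Δv₁ + Δv₂ = 12720 m/s = 12.72 km/s.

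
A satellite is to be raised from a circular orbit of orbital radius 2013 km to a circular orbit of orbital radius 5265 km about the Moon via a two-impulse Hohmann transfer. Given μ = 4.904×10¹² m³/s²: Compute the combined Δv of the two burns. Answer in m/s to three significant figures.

r₁ = 2013 km = 2.013×10⁶ m.
r₂ = 5265 km = 5.265×10⁶ m.
Transfer ellipse a_t = (r₁ + r₂)/2 = 3.639×10⁶ m.
At r₁: circular v_c1 = √(μ/r₁) = 1561 m/s; transfer-perilune v_p = √[μ(2/r₁ − 1/a_t)] = 1877 m/s.
Δv₁ = v_p − v_c1 = 316.6 m/s.
At r₂: circular v_c2 = √(μ/r₂) = 965.1 m/s; transfer-apolune v_a = √[μ(2/r₂ − 1/a_t)] = 717.8 m/s.
Δv₂ = v_c2 − v_a = 247.3 m/s.
Total Δv = Δv₁ + Δv₂ = 563.9 m/s.

Δv_total ≈ 564 m/s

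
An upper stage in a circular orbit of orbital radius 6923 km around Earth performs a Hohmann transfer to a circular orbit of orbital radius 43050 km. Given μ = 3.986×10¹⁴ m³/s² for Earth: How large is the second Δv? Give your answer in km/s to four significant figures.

r₁ = 6923 km = 6.923×10⁶ m.
r₂ = 43050 km = 4.305×10⁷ m.
Transfer ellipse a_t = (r₁ + r₂)/2 = 2.499×10⁷ m.
At r₁: circular v_c1 = √(μ/r₁) = 7588 m/s; transfer-perigee v_p = √[μ(2/r₁ − 1/a_t)] = 9960 m/s.
At r₂: circular v_c2 = √(μ/r₂) = 3043 m/s; transfer-apogee v_a = √[μ(2/r₂ − 1/a_t)] = 1602 m/s.
Δv₂ = v_c2 − v_a = 1441 m/s.
= 1.441 km/s.

Δv ≈ 1.441 km/s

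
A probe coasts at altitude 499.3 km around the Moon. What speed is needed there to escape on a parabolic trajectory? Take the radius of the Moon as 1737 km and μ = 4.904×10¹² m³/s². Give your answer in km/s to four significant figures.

v_esc ≈ 2.094 km/s

r = 1737 + 499.3 = 2236.3 km = 2.2363×10⁶ m.
Escape speed v_esc = √(2μ/r) = √(2 × 4.904×10¹² / 2.236×10⁶) = √(4.386×10⁶) = 2094 m/s.
= 2.094 km/s.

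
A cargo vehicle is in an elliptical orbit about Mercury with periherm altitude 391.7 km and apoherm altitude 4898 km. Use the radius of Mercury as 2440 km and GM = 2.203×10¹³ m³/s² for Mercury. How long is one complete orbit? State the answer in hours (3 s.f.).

T ≈ 4.26 hours

r_p = 2440 + 391.7 = 2831.7 km = 2.8317×10⁶ m.
r_a = 2440 + 4898 = 7338.0 km = 7.3380×10⁶ m.
Semi-major axis a = (r_p + r_a)/2 = (2831.7 + 7338.0)/2 = 5084.9 km = 5.085×10⁶ m.
By Kepler's third law T = 2π√(a³/μ) = 2π × 2.443×10³ = 1.535×10⁴ s.
= 4.264 hours.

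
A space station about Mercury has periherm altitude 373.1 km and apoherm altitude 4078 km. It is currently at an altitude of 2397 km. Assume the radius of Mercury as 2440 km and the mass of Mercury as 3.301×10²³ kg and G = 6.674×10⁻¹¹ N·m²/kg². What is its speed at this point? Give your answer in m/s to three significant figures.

μ = GM = 6.674×10⁻¹¹ × 3.301×10²³ = 2.203×10¹³ m³/s².
r_p = 2440 + 373.1 = 2813.1 km = 2.8131×10⁶ m.
r_a = 2440 + 4078 = 6518.0 km = 6.5180×10⁶ m.
r = 2440 + 2397 = 4837.0 km = 4.837×10⁶ m.
Semi-major axis a = (r_p + r_a)/2 = 4665.6 km = 4.666×10⁶ m.
Vis-viva: v² = μ(2/r − 1/a) = 2.203×10¹³ × (4.135×10⁻⁷ − 2.143×10⁻⁷) = 4.387×10⁶ m²/s².
v = 2095 m/s.

v ≈ 2090 m/s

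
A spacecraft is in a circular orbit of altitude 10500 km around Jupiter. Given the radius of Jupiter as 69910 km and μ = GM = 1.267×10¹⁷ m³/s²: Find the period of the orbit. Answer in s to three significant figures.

r = 69910 + 10500 = 80410 km = 8.0410×10⁷ m.
Kepler's third law: T = 2π√(r³/μ) = 2π√((8.041×10⁷)³ / 1.267×10¹⁷).
r³/μ = 4.103×10⁶ s², so T = 2π × 2.026×10³ = 1.273×10⁴ s.

T ≈ 12700 s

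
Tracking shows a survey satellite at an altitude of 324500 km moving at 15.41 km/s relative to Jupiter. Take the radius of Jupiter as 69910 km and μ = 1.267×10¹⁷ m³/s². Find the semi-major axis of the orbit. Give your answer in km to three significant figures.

r = 69910 + 324500 = 3.9441×10⁵ km = 3.944×10⁸ m.
Vis-viva rearranged: 1/a = 2/r − v²/μ = 5.071×10⁻⁹ − 1.874×10⁻⁹ = 3.197×10⁻⁹ m⁻¹.
a = 3.128×10⁸ m = 3.1283×10⁵ km.

a ≈ 3.13×10⁵ km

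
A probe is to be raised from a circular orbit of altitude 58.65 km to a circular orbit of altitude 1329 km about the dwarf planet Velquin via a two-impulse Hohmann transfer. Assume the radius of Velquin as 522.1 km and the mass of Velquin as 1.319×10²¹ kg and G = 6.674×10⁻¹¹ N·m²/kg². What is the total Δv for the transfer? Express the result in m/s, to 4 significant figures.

Δv_total ≈ 158.4 m/s

μ = GM = 6.674×10⁻¹¹ × 1.319×10²¹ = 8.803×10¹⁰ m³/s².
r₁ = 522.1 + 58.65 = 580.75 km = 5.8075×10⁵ m.
r₂ = 522.1 + 1329 = 1851.1 km = 1.8511×10⁶ m.
Transfer ellipse a_t = (r₁ + r₂)/2 = 1.216×10⁶ m.
At r₁: circular v_c1 = √(μ/r₁) = 389.3 m/s; transfer-periapsis v_p = √[μ(2/r₁ − 1/a_t)] = 480.4 m/s.
Δv₁ = v_p − v_c1 = 91.04 m/s.
At r₂: circular v_c2 = √(μ/r₂) = 218.1 m/s; transfer-apoapsis v_a = √[μ(2/r₂ − 1/a_t)] = 150.7 m/s.
Δv₂ = v_c2 − v_a = 67.36 m/s.
Total Δv = Δv₁ + Δv₂ = 158.4 m/s.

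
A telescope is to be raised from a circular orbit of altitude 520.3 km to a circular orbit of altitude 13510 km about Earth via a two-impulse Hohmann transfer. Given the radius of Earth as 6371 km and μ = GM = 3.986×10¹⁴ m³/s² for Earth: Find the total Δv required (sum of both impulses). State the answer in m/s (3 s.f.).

Δv_total ≈ 2930 m/s

r₁ = 6371 + 520.3 = 6891.3 km = 6.8913×10⁶ m.
r₂ = 6371 + 13510 = 19881 km = 1.9881×10⁷ m.
Transfer ellipse a_t = (r₁ + r₂)/2 = 1.339×10⁷ m.
At r₁: circular v_c1 = √(μ/r₁) = 7605 m/s; transfer-perigee v_p = √[μ(2/r₁ − 1/a_t)] = 9268 m/s.
Δv₁ = v_p − v_c1 = 1663 m/s.
At r₂: circular v_c2 = √(μ/r₂) = 4478 m/s; transfer-apogee v_a = √[μ(2/r₂ − 1/a_t)] = 3213 m/s.
Δv₂ = v_c2 − v_a = 1265 m/s.
Total Δv = Δv₁ + Δv₂ = 2928 m/s.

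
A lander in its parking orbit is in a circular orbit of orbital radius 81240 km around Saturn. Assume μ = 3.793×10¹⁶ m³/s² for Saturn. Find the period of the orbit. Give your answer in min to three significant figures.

T ≈ 394 min

r = 81240 km = 8.124×10⁷ m.
Kepler's third law: T = 2π√(r³/μ) = 2π√((8.124×10⁷)³ / 3.793×10¹⁶).
r³/μ = 1.414×10⁷ s², so T = 2π × 3.760×10³ = 2.362×10⁴ s.
Converting: 2.362×10⁴ s ÷ 60.00 = 393.7 min.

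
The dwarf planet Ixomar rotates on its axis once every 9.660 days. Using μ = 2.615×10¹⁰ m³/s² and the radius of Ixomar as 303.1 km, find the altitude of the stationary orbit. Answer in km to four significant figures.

h_sync ≈ 7424 km

T = 9.660 days = 8.346×10⁵ s.
A synchronous orbit has period T, so by Kepler's third law a = (μT²/4π²)^(1/3).
μT²/4π² = 2.615×10¹⁰ × (8.346×10⁵)² / 39.48 = 4.614×10²⁰ m³.
a = 7.727×10⁶ m = 7727.4 km.
Altitude h = a − R = 7727.4 − 303.1 = 7424.3 km.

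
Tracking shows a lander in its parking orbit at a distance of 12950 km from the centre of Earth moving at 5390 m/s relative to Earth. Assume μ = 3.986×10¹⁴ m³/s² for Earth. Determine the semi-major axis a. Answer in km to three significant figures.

a ≈ 12300 km

r = 1.295×10⁷ m.
Vis-viva rearranged: 1/a = 2/r − v²/μ = 1.544×10⁻⁷ − 7.289×10⁻⁸ = 8.155×10⁻⁸ m⁻¹.
a = 1.226×10⁷ m = 12262 km.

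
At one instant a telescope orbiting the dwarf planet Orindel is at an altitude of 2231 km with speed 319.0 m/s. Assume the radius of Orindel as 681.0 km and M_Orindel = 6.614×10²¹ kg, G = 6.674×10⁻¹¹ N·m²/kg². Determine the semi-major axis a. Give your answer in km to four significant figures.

μ = GM = 6.674×10⁻¹¹ × 6.614×10²¹ = 4.414×10¹¹ m³/s².
r = 681.0 + 2231 = 2912.0 km = 2.912×10⁶ m.
Vis-viva rearranged: 1/a = 2/r − v²/μ = 6.868×10⁻⁷ − 2.305×10⁻⁷ = 4.563×10⁻⁷ m⁻¹.
a = 2.192×10⁶ m = 2191.6 km.

a ≈ 2192 km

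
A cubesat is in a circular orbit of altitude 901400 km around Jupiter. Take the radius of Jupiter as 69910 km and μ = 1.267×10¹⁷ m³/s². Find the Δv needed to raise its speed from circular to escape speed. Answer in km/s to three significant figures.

r = 69910 + 901400 = 971310 km = 9.7131×10⁸ m.
Circular speed v_c = √(μ/r) = 11420 m/s.
Escape speed v_esc = √(2μ/r) = √2 × v_c = 16150 m/s.
Δv = v_esc − v_c = 4731 m/s = 4.731 km/s.

Δv ≈ 4.73 km/s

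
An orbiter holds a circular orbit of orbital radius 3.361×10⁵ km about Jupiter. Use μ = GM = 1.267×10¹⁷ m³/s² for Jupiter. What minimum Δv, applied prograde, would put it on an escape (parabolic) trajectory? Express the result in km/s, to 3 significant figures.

r = 3.361×10⁵ km = 3.361×10⁸ m.
Circular speed v_c = √(μ/r) = 19420 m/s.
Escape speed v_esc = √(2μ/r) = √2 × v_c = 27460 m/s.
Δv = v_esc − v_c = 8042 m/s = 8.042 km/s.

Δv ≈ 8.04 km/s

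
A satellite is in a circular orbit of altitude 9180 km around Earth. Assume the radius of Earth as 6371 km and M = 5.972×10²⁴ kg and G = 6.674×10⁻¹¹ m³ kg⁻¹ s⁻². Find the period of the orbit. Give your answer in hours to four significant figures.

μ = GM = 6.674×10⁻¹¹ × 5.972×10²⁴ = 3.986×10¹⁴ m³/s².
r = 6371 + 9180 = 15551 km = 1.5551×10⁷ m.
Kepler's third law: T = 2π√(r³/μ) = 2π√((1.555×10⁷)³ / 3.986×10¹⁴).
r³/μ = 9.436×10⁶ s², so T = 2π × 3.072×10³ = 1.930×10⁴ s.
Converting: 1.930×10⁴ s ÷ 3600 = 5.361 hours.

T ≈ 5.361 hours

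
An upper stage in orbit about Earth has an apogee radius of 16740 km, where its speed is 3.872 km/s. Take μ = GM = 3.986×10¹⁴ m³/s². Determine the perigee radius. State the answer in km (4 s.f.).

perigee radius ≈ 7691 km

r_a = 1.674×10⁷ m.
Specific energy ε = v²/2 − μ/r = -1.632×10⁷ J/kg, so a = −μ/(2ε) = 1.222×10⁷ m.
The apsides satisfy r_p + r_a = 2a, so the perigee radius is 2a − r_a = 7.691×10⁶ m = 7691.4 km.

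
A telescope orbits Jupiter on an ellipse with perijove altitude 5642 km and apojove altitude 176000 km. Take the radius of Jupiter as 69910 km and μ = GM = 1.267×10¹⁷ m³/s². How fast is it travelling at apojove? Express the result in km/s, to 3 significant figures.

v ≈ 15.6 km/s

r_p = 69910 + 5642 = 75552 km = 7.5552×10⁷ m.
r_a = 69910 + 176000 = 245910 km = 2.4591×10⁸ m.
Semi-major axis a = (r_p + r_a)/2 = 1.6073×10⁵ km = 1.607×10⁸ m.
Vis-viva: v² = μ(2/r − 1/a) = 1.267×10¹⁷ × (8.133×10⁻⁹ − 6.222×10⁻⁹) = 2.422×10⁸ m²/s².
v = 15560 m/s = 15.56 km/s.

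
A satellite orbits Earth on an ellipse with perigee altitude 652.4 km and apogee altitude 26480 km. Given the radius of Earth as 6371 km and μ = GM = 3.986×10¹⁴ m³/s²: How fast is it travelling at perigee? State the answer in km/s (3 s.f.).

r_p = 6371 + 652.4 = 7023.4 km = 7.0234×10⁶ m.
r_a = 6371 + 26480 = 32851 km = 3.2851×10⁷ m.
Semi-major axis a = (r_p + r_a)/2 = 19937 km = 1.994×10⁷ m.
Vis-viva: v² = μ(2/r − 1/a) = 3.986×10¹⁴ × (2.848×10⁻⁷ − 5.016×10⁻⁸) = 9.351×10⁷ m²/s².
v = 9670 m/s = 9.670 km/s.

v ≈ 9.67 km/s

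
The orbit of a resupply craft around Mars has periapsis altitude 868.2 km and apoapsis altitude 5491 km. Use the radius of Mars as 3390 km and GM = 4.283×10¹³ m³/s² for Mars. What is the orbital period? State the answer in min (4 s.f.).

T ≈ 269.4 min

r_p = 3390 + 868.2 = 4258.2 km = 4.2582×10⁶ m.
r_a = 3390 + 5491 = 8881.0 km = 8.8810×10⁶ m.
Semi-major axis a = (r_p + r_a)/2 = (4258.2 + 8881.0)/2 = 6569.6 km = 6.570×10⁶ m.
By Kepler's third law T = 2π√(a³/μ) = 2π × 2.573×10³ = 1.617×10⁴ s.
= 269.4 min.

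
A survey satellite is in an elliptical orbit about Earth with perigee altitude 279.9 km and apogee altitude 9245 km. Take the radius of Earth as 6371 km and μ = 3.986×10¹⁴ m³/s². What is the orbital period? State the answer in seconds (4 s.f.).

T ≈ 11690 seconds

r_p = 6371 + 279.9 = 6650.9 km = 6.6509×10⁶ m.
r_a = 6371 + 9245 = 15616 km = 1.5616×10⁷ m.
Semi-major axis a = (r_p + r_a)/2 = (6650.9 + 15616)/2 = 11133 km = 1.113×10⁷ m.
By Kepler's third law T = 2π√(a³/μ) = 2π × 1.861×10³ = 1.169×10⁴ s.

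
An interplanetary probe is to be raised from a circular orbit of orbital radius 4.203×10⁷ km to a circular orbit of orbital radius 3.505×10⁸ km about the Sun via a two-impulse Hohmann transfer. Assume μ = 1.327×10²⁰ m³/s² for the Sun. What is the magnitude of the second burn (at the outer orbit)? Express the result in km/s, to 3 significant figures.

Δv ≈ 10.5 km/s

r₁ = 4.203×10⁷ km = 4.203×10¹⁰ m.
r₂ = 3.505×10⁸ km = 3.505×10¹¹ m.
Transfer ellipse a_t = (r₁ + r₂)/2 = 1.963×10¹¹ m.
At r₁: circular v_c1 = √(μ/r₁) = 56190 m/s; transfer-perihelion v_p = √[μ(2/r₁ − 1/a_t)] = 75090 m/s.
At r₂: circular v_c2 = √(μ/r₂) = 19460 m/s; transfer-aphelion v_a = √[μ(2/r₂ − 1/a_t)] = 9004 m/s.
Δv₂ = v_c2 − v_a = 10450 m/s.
= 10.45 km/s.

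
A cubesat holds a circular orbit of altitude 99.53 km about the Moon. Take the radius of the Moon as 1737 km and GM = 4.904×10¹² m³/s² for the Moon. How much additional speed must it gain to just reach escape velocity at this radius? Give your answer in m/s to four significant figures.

Δv ≈ 676.9 m/s

r = 1737 + 99.53 = 1836.5 km = 1.8365×10⁶ m.
Circular speed v_c = √(μ/r) = 1634 m/s.
Escape speed v_esc = √(2μ/r) = √2 × v_c = 2311 m/s.
Δv = v_esc − v_c = 676.9 m/s.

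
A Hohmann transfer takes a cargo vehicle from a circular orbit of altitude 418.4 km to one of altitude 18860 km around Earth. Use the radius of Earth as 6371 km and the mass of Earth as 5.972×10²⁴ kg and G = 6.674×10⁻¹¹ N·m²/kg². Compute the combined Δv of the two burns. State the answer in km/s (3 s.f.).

μ = GM = 6.674×10⁻¹¹ × 5.972×10²⁴ = 3.986×10¹⁴ m³/s².
r₁ = 6371 + 418.4 = 6789.4 km = 6.7894×10⁶ m.
r₂ = 6371 + 18860 = 25231 km = 2.5231×10⁷ m.
Transfer ellipse a_t = (r₁ + r₂)/2 = 1.601×10⁷ m.
At r₁: circular v_c1 = √(μ/r₁) = 7662 m/s; transfer-perigee v_p = √[μ(2/r₁ − 1/a_t)] = 9618 m/s.
Δv₁ = v_p − v_c1 = 1957 m/s.
At r₂: circular v_c2 = √(μ/r₂) = 3975 m/s; transfer-apogee v_a = √[μ(2/r₂ − 1/a_t)] = 2588 m/s.
Δv₂ = v_c2 − v_a = 1386 m/s.
Total Δv = Δv₁ + Δv₂ = 3343 m/s = 3.343 km/s.

Δv_total ≈ 3.34 km/s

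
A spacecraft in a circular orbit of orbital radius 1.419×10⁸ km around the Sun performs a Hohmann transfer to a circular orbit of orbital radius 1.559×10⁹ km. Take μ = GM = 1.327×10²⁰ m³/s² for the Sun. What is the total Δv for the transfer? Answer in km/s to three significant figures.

r₁ = 1.419×10⁸ km = 1.419×10¹¹ m.
r₂ = 1.559×10⁹ km = 1.559×10¹² m.
Transfer ellipse a_t = (r₁ + r₂)/2 = 8.504×10¹¹ m.
At r₁: circular v_c1 = √(μ/r₁) = 30580 m/s; transfer-perihelion v_p = √[μ(2/r₁ − 1/a_t)] = 41400 m/s.
Δv₁ = v_p − v_c1 = 10820 m/s.
At r₂: circular v_c2 = √(μ/r₂) = 9226 m/s; transfer-aphelion v_a = √[μ(2/r₂ − 1/a_t)] = 3769 m/s.
Δv₂ = v_c2 − v_a = 5457 m/s.
Total Δv = Δv₁ + Δv₂ = 16280 m/s = 16.28 km/s.

Δv_total ≈ 16.3 km/s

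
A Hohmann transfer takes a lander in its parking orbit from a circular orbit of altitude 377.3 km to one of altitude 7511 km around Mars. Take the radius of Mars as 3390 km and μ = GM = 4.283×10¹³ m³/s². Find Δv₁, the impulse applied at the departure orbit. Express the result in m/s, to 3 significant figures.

r₁ = 3390 + 377.3 = 3767.3 km = 3.7673×10⁶ m.
r₂ = 3390 + 7511 = 10901 km = 1.0901×10⁷ m.
Transfer ellipse a_t = (r₁ + r₂)/2 = 7.334×10⁶ m.
At r₁: circular v_c1 = √(μ/r₁) = 3372 m/s; transfer-periapsis v_p = √[μ(2/r₁ − 1/a_t)] = 4111 m/s.
Δv₁ = v_p − v_c1 = 738.9 m/s.

Δv ≈ 739 m/s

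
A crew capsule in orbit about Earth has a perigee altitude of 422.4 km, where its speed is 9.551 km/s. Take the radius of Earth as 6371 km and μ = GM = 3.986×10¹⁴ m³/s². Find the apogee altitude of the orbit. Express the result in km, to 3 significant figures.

r_p = 6371 + 422.4 = 6793.4 km = 6.793×10⁶ m.
Specific energy ε = v²/2 − μ/r = -1.306×10⁷ J/kg, so a = −μ/(2ε) = 1.526×10⁷ m.
The apsides satisfy r_p + r_a = 2a, so the apogee radius is 2a − r_p = 2.372×10⁷ m = 23718 km.
Apogee altitude = 23718 − 6371 = 17347 km.

apogee altitude ≈ 17300 km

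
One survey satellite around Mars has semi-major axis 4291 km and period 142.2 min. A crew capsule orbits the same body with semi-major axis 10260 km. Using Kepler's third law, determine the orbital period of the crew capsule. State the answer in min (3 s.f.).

T₂ ≈ 526 min

Kepler's third law: T² ∝ a³, so T₂ = T₁ (a₂/a₁)^(3/2).
a₂/a₁ = 2.391, (a₂/a₁)^(3/2) = 3.697.
T₂ = 142.2 × 3.697 = 525.8 min.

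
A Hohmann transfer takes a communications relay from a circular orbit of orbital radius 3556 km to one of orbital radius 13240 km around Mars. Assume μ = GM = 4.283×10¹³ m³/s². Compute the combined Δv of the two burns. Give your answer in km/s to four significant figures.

Δv_total ≈ 1.515 km/s

r₁ = 3556 km = 3.556×10⁶ m.
r₂ = 13240 km = 1.324×10⁷ m.
Transfer ellipse a_t = (r₁ + r₂)/2 = 8.398×10⁶ m.
At r₁: circular v_c1 = √(μ/r₁) = 3471 m/s; transfer-periapsis v_p = √[μ(2/r₁ − 1/a_t)] = 4358 m/s.
Δv₁ = v_p − v_c1 = 887.1 m/s.
At r₂: circular v_c2 = √(μ/r₂) = 1799 m/s; transfer-apoapsis v_a = √[μ(2/r₂ − 1/a_t)] = 1170 m/s.
Δv₂ = v_c2 − v_a = 628.2 m/s.
Total Δv = Δv₁ + Δv₂ = 1515 m/s = 1.515 km/s.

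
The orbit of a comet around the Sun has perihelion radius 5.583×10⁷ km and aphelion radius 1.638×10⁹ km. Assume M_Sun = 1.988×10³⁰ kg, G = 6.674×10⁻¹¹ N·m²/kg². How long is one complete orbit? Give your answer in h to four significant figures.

T ≈ 118100 h

μ = GM = 6.674×10⁻¹¹ × 1.988×10³⁰ = 1.327×10²⁰ m³/s².
Semi-major axis a = (r_p + r_a)/2 = (5.5830×10⁷ + 1.6380×10⁹)/2 = 8.4692×10⁸ km = 8.469×10¹¹ m.
By Kepler's third law T = 2π√(a³/μ) = 2π × 6.766×10⁷ = 4.251×10⁸ s.
= 1.181×10⁵ h.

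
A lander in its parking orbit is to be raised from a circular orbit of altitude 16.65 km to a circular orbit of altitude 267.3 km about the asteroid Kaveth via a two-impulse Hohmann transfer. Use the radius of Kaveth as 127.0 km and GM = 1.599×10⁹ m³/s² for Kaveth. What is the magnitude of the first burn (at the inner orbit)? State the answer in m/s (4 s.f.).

Δv ≈ 22.24 m/s

r₁ = 127.0 + 16.65 = 143.65 km = 1.4365×10⁵ m.
r₂ = 127.0 + 267.3 = 394.30 km = 3.9430×10⁵ m.
Transfer ellipse a_t = (r₁ + r₂)/2 = 2.690×10⁵ m.
At r₁: circular v_c1 = √(μ/r₁) = 105.5 m/s; transfer-periapsis v_p = √[μ(2/r₁ − 1/a_t)] = 127.7 m/s.
Δv₁ = v_p − v_c1 = 22.24 m/s.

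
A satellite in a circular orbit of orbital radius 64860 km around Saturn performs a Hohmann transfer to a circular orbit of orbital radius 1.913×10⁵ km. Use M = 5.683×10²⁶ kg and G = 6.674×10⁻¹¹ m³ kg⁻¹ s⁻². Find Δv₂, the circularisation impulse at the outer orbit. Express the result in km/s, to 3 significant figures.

μ = GM = 6.674×10⁻¹¹ × 5.683×10²⁶ = 3.793×10¹⁶ m³/s².
r₁ = 64860 km = 6.486×10⁷ m.
r₂ = 1.913×10⁵ km = 1.913×10⁸ m.
Transfer ellipse a_t = (r₁ + r₂)/2 = 1.281×10⁸ m.
At r₁: circular v_c1 = √(μ/r₁) = 24180 m/s; transfer-perikrone v_p = √[μ(2/r₁ − 1/a_t)] = 29550 m/s.
At r₂: circular v_c2 = √(μ/r₂) = 14080 m/s; transfer-apokrone v_a = √[μ(2/r₂ − 1/a_t)] = 10020 m/s.
Δv₂ = v_c2 − v_a = 4061 m/s.
= 4.061 km/s.

Δv ≈ 4.06 km/s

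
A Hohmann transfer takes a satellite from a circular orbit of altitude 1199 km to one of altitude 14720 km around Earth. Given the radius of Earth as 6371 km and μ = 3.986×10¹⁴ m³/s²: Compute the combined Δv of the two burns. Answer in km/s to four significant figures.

Δv_total ≈ 2.734 km/s

r₁ = 6371 + 1199 = 7570.0 km = 7.5700×10⁶ m.
r₂ = 6371 + 14720 = 21091 km = 2.1091×10⁷ m.
Transfer ellipse a_t = (r₁ + r₂)/2 = 1.433×10⁷ m.
At r₁: circular v_c1 = √(μ/r₁) = 7256 m/s; transfer-perigee v_p = √[μ(2/r₁ − 1/a_t)] = 8803 m/s.
Δv₁ = v_p − v_c1 = 1547 m/s.
At r₂: circular v_c2 = √(μ/r₂) = 4347 m/s; transfer-apogee v_a = √[μ(2/r₂ − 1/a_t)] = 3160 m/s.
Δv₂ = v_c2 − v_a = 1188 m/s.
Total Δv = Δv₁ + Δv₂ = 2734 m/s = 2.734 km/s.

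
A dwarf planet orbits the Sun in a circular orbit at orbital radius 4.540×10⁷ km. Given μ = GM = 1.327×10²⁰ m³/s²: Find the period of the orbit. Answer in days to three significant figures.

T ≈ 61.1 days

r = 4.540×10⁷ km = 4.540×10¹⁰ m.
Kepler's third law: T = 2π√(r³/μ) = 2π√((4.540×10¹⁰)³ / 1.327×10²⁰).
r³/μ = 7.052×10¹¹ s², so T = 2π × 8.397×10⁵ = 5.276×10⁶ s.
Converting: 5.276×10⁶ s ÷ 86400 = 61.07 days.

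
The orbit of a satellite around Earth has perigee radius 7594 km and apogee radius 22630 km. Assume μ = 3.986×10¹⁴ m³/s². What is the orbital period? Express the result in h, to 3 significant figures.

T ≈ 5.14 h

Semi-major axis a = (r_p + r_a)/2 = (7594.0 + 22630)/2 = 15112 km = 1.511×10⁷ m.
By Kepler's third law T = 2π√(a³/μ) = 2π × 2.942×10³ = 1.849×10⁴ s.
= 5.136 h.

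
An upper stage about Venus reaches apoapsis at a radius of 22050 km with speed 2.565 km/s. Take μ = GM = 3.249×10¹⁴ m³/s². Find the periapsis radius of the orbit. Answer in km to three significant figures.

r_a = 2.205×10⁷ m.
Specific energy ε = v²/2 − μ/r = -1.145×10⁷ J/kg, so a = −μ/(2ε) = 1.419×10⁷ m.
The apsides satisfy r_p + r_a = 2a, so the periapsis radius is 2a − r_a = 6.338×10⁶ m = 6337.7 km.

periapsis radius ≈ 6340 km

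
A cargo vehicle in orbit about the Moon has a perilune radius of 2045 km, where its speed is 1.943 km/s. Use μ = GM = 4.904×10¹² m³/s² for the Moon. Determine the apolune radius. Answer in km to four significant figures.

r_p = 2.045×10⁶ m.
Specific energy ε = v²/2 − μ/r = -5.104×10⁵ J/kg, so a = −μ/(2ε) = 4.804×10⁶ m.
The apsides satisfy r_p + r_a = 2a, so the apolune radius is 2a − r_p = 7.563×10⁶ m = 7562.8 km.

apolune radius ≈ 7563 km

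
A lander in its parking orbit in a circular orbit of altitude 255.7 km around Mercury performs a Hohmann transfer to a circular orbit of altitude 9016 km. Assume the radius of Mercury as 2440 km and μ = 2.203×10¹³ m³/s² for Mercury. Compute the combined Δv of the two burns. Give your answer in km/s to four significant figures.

r₁ = 2440 + 255.7 = 2695.7 km = 2.6957×10⁶ m.
r₂ = 2440 + 9016 = 11456 km = 1.1456×10⁷ m.
Transfer ellipse a_t = (r₁ + r₂)/2 = 7.076×10⁶ m.
At r₁: circular v_c1 = √(μ/r₁) = 2859 m/s; transfer-periherm v_p = √[μ(2/r₁ − 1/a_t)] = 3637 m/s.
Δv₁ = v_p − v_c1 = 778.7 m/s.
At r₂: circular v_c2 = √(μ/r₂) = 1387 m/s; transfer-apoherm v_a = √[μ(2/r₂ − 1/a_t)] = 855.9 m/s.
Δv₂ = v_c2 − v_a = 530.8 m/s.
Total Δv = Δv₁ + Δv₂ = 1310 m/s = 1.310 km/s.

Δv_total ≈ 1.310 km/s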